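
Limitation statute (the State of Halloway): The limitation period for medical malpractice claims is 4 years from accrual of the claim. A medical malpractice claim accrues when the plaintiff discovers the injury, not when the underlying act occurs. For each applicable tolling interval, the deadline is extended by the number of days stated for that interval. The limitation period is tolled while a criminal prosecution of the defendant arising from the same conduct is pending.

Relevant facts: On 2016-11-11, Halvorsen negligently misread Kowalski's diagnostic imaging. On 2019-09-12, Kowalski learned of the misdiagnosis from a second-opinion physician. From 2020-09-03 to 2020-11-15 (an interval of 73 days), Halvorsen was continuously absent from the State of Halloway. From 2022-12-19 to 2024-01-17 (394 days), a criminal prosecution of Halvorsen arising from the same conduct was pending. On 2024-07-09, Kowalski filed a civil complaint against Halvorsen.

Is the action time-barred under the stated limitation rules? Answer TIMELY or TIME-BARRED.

TIMELY

Accrual is tied to discovery, so the period began on 2019-09-12 rather than on 2016-11-11 when the act occurred.
Adding the 4 years base period to 2019-09-12 gives a deadline of 2023-09-12, before any tolling.
The pending criminal prosecution from 2022-12-19 to 2024-01-17 tolled the period for 394 days, extending the deadline to 2024-10-10.
The defendant's absence from the jurisdiction from 2020-09-03 to 2020-11-15 does not toll the period, because no stated rule makes the defendant's absence a tolling event.
The 2024-07-09 filing precedes the 2024-10-10 deadline; the claim is timely.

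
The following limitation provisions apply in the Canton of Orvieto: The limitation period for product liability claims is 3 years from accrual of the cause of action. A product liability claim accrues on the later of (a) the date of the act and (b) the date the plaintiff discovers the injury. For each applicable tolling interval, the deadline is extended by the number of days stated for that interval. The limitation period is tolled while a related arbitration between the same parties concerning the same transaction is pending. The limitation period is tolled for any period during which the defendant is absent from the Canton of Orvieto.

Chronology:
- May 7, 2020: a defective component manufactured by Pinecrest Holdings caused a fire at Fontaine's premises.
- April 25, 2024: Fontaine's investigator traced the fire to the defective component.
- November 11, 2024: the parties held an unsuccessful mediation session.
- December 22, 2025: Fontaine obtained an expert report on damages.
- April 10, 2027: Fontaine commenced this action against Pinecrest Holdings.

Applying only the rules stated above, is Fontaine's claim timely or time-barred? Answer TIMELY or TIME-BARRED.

TIMELY

The claim accrued on April 25, 2024 — the later of the May 7, 2020 act and the April 25, 2024 discovery.
Adding the 3 years base period to April 25, 2024 gives a deadline of April 25, 2027, before any tolling.
Nothing else in the chronology tolls or restarts the period.
The April 10, 2027 filing precedes the April 25, 2027 deadline; the claim is timely.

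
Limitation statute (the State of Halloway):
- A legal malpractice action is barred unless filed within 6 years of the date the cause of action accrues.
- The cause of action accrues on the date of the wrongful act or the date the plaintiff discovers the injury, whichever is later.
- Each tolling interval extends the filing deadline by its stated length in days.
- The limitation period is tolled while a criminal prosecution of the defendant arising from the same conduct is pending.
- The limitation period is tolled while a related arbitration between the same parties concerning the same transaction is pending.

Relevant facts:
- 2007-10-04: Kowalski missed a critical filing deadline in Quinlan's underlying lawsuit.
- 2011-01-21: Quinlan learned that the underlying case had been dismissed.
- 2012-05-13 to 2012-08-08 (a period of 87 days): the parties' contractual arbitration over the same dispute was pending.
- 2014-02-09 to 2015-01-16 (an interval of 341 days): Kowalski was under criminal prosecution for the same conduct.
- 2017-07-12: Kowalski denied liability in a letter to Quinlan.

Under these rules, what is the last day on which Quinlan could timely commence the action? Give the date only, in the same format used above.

Taking the later of the act (2007-10-04) and discovery (2011-01-21), the claim accrued on 2011-01-21.
The untolled deadline — 6 years after 2011-01-21 — is 2017-01-21.
The pending related arbitration from 2012-05-13 to 2012-08-08 tolled the period for 87 days, extending the deadline to 2017-04-18.
Because the pending criminal prosecution ran from 2014-02-09 to 2015-01-16, the deadline is extended by 341 days to 2018-03-25.
None of the other events listed affects the running of the period under the stated rules.

2018-03-25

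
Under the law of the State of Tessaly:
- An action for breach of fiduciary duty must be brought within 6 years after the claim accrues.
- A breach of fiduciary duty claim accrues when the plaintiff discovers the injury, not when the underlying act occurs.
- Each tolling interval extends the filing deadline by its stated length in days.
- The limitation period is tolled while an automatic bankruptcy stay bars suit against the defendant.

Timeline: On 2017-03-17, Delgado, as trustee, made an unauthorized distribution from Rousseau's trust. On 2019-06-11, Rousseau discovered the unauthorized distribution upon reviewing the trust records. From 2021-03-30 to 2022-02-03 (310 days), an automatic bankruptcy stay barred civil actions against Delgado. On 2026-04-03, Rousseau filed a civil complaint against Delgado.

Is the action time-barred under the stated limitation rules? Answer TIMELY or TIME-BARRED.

TIMELY

Accrual is tied to discovery, so the period began on 2019-06-11 rather than on 2017-03-17 when the act occurred.
The untolled deadline — 6 years after 2019-06-11 — is 2025-06-11.
The period was tolled for 310 days by the automatic bankruptcy stay (2021-03-30 to 2022-02-03), pushing the deadline to 2026-04-17.
Filing on 2026-04-03 beat the 2026-04-17 deadline — the action is timely.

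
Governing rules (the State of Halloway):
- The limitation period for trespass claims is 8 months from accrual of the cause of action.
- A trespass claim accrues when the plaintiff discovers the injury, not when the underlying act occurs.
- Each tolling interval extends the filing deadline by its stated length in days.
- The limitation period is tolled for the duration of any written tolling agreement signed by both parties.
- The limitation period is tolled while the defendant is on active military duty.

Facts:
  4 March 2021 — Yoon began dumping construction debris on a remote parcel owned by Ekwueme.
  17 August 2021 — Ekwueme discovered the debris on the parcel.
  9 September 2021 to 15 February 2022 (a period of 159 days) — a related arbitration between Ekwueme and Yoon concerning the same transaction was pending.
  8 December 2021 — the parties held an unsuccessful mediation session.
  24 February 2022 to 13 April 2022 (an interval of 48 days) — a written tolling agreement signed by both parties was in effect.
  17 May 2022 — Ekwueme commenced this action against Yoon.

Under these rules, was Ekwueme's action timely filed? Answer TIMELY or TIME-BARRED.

TIMELY

The claim did not accrue until Ekwueme discovered the injury on 17 August 2021; the 4 March 2021 act date does not start the clock under the stated rule.
8 months from 17 August 2021 is 17 April 2022.
The period was tolled for 48 days by the written tolling agreement (24 February 2022 to 13 April 2022), pushing the deadline to 4 June 2022.
No stated provision tolls the period for a pending arbitration, so the interval from 9 September 2021 to 15 February 2022 has no effect on the deadline.
Nothing else in the chronology tolls or restarts the period.
Ekwueme filed on 17 May 2022, before the 4 June 2022 deadline, so the action is timely.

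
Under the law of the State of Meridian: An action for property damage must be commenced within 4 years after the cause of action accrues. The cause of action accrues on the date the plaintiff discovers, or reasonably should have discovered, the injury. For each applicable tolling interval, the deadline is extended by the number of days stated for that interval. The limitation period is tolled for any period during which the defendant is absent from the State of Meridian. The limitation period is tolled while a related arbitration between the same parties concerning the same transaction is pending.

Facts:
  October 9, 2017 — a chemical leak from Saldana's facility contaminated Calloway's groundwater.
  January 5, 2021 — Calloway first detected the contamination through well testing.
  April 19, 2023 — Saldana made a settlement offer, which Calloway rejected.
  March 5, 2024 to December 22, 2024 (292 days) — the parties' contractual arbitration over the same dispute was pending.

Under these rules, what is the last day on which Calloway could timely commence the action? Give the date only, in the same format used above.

The claim did not accrue until Calloway discovered the injury on January 5, 2021; the October 9, 2017 act date does not start the clock under the stated rule.
Adding the 4 years base period to January 5, 2021 gives a deadline of January 5, 2025, before any tolling.
Because the pending related arbitration ran from March 5, 2024 to December 22, 2024, the deadline is extended by 292 days to October 24, 2025.
None of the other events listed affects the running of the period under the stated rules.

October 24, 2025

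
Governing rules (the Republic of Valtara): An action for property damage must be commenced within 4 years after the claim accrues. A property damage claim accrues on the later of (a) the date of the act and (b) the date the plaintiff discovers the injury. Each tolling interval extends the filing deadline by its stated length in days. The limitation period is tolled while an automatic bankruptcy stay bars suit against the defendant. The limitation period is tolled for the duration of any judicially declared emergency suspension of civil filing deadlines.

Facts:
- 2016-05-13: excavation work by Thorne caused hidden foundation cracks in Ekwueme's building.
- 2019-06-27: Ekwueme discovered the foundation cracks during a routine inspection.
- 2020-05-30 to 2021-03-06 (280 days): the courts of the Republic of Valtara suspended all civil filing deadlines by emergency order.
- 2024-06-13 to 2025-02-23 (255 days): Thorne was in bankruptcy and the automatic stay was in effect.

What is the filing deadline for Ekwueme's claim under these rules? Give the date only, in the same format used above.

Taking the later of the act (2016-05-13) and discovery (2019-06-27), the claim accrued on 2019-06-27.
The untolled deadline — 4 years after 2019-06-27 — is 2023-06-27.
The emergency suspension of filing deadlines from 2020-05-30 to 2021-03-06 tolled the period for 280 days, extending the deadline to 2024-04-02.
By the time the automatic bankruptcy stay began on 2024-06-13, the limitation period had already expired on 2024-04-02; that interval cannot revive it.

2024-04-02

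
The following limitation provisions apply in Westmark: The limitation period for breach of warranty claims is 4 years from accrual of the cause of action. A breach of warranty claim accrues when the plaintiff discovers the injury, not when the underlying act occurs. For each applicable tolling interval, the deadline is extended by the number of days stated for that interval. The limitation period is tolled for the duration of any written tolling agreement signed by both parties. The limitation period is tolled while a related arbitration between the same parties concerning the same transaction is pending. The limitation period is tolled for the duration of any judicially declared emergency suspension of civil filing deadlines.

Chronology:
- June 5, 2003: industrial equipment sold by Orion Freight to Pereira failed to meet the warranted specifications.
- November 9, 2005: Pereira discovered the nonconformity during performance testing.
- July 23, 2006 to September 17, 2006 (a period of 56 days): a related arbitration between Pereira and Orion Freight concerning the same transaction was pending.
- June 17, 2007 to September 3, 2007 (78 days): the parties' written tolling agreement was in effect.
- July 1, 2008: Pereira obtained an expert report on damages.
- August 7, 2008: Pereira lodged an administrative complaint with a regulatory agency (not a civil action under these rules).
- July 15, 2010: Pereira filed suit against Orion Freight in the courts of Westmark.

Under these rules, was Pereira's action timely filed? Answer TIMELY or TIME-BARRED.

TIME-BARRED

The claim did not accrue until Pereira discovered the injury on November 9, 2005; the June 5, 2003 act date does not start the clock under the stated rule.
The untolled deadline — 4 years after November 9, 2005 — is November 9, 2009.
The pending related arbitration from July 23, 2006 to September 17, 2006 tolled the period for 56 days, extending the deadline to January 4, 2010.
Because the written tolling agreement ran from June 17, 2007 to September 3, 2007, the deadline is extended by 78 days to March 23, 2010.
Nothing else in the chronology tolls or restarts the period.
Pereira filed on July 15, 2010, after the March 23, 2010 deadline, so the action is time-barred.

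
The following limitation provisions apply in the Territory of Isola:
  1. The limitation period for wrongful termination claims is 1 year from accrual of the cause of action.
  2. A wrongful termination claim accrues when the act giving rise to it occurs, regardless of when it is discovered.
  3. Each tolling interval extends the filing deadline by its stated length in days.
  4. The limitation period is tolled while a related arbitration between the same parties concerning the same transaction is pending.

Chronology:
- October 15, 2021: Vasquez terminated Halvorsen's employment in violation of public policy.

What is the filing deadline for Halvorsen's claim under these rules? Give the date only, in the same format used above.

October 15, 2022

The claim accrued on October 15, 2021, when the wrongful act occurred.
The untolled deadline — 1 year after October 15, 2021 — is October 15, 2022.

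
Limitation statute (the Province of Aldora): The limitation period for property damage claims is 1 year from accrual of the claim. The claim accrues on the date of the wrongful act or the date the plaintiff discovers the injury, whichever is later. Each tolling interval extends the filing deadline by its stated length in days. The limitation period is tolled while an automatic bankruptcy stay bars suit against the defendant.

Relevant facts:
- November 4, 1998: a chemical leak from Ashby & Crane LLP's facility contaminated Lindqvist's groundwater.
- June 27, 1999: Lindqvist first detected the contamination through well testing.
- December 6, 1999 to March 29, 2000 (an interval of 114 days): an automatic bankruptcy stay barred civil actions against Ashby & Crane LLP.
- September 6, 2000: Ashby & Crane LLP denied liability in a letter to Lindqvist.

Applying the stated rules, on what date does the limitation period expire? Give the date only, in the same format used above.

Taking the later of the act (November 4, 1998) and discovery (June 27, 1999), the claim accrued on June 27, 1999.
The untolled deadline — 1 year after June 27, 1999 — is June 27, 2000.
The period was tolled for 114 days by the automatic bankruptcy stay (December 6, 1999 to March 29, 2000), pushing the deadline to October 19, 2000.
The other events in the timeline have no effect on the limitation period under the stated rules.

October 19, 2000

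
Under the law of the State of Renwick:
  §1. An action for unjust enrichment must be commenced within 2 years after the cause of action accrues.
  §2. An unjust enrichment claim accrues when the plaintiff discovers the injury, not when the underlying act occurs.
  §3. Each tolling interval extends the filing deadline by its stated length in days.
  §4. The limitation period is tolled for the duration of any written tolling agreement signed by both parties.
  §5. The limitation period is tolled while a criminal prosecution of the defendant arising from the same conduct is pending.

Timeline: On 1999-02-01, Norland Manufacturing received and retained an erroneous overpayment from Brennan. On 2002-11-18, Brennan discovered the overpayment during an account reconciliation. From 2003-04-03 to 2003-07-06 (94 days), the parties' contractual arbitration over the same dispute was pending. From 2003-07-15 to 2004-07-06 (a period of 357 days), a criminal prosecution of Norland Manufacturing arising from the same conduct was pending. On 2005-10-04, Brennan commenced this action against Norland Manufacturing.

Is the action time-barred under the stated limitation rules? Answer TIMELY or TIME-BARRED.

Accrual is tied to discovery, so the period began on 2002-11-18 rather than on 1999-02-01 when the act occurred.
2 years from 2002-11-18 is 2004-11-18.
Because the pending criminal prosecution ran from 2003-07-15 to 2004-07-06, the deadline is extended by 357 days to 2005-11-10.
Although a pending arbitration ran from 2003-04-03 to 2003-07-06, the stated rules do not make that a tolling event, so it is disregarded.
Brennan filed on 2005-10-04, before the 2005-11-10 deadline, so the action is timely.

TIMELY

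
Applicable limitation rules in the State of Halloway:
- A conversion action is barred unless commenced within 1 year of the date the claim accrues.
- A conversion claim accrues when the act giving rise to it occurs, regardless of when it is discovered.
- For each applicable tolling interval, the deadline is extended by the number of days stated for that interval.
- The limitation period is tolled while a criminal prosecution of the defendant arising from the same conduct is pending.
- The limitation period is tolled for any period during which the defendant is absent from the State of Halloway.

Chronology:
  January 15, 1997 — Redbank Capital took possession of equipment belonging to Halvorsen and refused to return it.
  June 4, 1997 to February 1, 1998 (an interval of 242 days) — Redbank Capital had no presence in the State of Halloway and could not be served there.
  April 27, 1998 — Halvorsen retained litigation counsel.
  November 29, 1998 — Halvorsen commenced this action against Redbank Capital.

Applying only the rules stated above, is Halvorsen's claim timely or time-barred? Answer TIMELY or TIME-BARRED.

TIME-BARRED

The claim accrued on January 15, 1997, when the wrongful act occurred.
1 year from January 15, 1997 is January 15, 1998.
The period was tolled for 242 days by the defendant's absence from the jurisdiction (June 4, 1997 to February 1, 1998), pushing the deadline to September 14, 1998.
None of the other events listed affects the running of the period under the stated rules.
Halvorsen filed on November 29, 1998, after the September 14, 1998 deadline, so the action is time-barred.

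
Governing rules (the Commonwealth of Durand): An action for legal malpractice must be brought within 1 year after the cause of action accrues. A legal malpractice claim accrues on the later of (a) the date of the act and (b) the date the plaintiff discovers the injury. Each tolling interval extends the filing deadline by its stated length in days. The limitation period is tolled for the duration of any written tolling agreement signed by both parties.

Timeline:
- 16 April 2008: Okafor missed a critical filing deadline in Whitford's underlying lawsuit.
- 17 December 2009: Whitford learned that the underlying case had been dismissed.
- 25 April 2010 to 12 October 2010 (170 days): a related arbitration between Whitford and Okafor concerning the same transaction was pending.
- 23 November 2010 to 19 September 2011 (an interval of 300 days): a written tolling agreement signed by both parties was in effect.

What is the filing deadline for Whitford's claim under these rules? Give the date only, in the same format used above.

Because discovery on 17 December 2009 post-dates the 16 April 2008 act, accrual under the later-of rule falls on 17 December 2009.
The untolled deadline — 1 year after 17 December 2009 — is 17 December 2010.
The written tolling agreement from 23 November 2010 to 19 September 2011 tolled the period for 300 days, extending the deadline to 13 October 2011.
No stated provision tolls the period for a pending arbitration, so the interval from 25 April 2010 to 12 October 2010 has no effect on the deadline.

13 October 2011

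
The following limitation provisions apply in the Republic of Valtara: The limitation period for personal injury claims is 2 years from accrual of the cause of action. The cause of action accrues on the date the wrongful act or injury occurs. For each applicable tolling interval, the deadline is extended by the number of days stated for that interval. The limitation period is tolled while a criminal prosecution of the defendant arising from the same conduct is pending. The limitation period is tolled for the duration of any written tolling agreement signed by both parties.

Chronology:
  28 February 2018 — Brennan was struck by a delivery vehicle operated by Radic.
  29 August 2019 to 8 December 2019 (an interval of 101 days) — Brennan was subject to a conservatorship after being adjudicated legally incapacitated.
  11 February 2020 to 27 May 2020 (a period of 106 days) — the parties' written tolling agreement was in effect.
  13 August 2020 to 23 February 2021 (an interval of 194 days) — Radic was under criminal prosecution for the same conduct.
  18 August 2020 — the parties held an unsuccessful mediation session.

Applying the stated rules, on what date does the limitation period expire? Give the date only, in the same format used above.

13 June 2020

The claim accrued on 28 February 2018, when the wrongful act occurred.
2 years from 28 February 2018 is 28 February 2020.
Because the written tolling agreement ran from 11 February 2020 to 27 May 2020, the deadline is extended by 106 days to 13 June 2020.
By the time the pending criminal prosecution began on 13 August 2020, the limitation period had already expired on 13 June 2020; that interval cannot revive it.
Although the plaintiff's incapacity ran from 29 August 2019 to 8 December 2019, the stated rules do not make that a tolling event, so it is disregarded.
Nothing else in the chronology tolls or restarts the period.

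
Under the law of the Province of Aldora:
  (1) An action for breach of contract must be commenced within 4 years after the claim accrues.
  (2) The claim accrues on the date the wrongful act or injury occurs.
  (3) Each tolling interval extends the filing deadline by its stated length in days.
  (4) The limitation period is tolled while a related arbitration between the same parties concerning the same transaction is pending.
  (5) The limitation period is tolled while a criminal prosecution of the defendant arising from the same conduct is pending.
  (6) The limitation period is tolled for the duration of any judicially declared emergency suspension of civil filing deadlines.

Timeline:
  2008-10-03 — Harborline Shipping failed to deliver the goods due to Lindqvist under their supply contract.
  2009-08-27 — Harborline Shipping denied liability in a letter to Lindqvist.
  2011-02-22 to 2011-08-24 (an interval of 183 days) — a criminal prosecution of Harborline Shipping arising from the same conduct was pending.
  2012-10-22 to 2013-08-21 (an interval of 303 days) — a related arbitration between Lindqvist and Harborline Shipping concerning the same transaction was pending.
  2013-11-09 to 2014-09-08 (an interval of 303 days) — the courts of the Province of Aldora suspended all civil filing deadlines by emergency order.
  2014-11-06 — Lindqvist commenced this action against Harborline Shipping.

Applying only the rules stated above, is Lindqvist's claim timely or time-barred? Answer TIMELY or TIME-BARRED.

TIMELY

The claim accrued on 2008-10-03, the date of the act.
The untolled deadline — 4 years after 2008-10-03 — is 2012-10-03.
The period was tolled for 183 days by the pending criminal prosecution (2011-02-22 to 2011-08-24), pushing the deadline to 2013-04-04.
The period was tolled for 303 days by the pending related arbitration (2012-10-22 to 2013-08-21), pushing the deadline to 2014-02-01.
The period was tolled for 303 days by the emergency suspension of filing deadlines (2013-11-09 to 2014-09-08), pushing the deadline to 2014-12-01.
Nothing else in the chronology tolls or restarts the period.
Lindqvist filed on 2014-11-06, before the 2014-12-01 deadline, so the action is timely.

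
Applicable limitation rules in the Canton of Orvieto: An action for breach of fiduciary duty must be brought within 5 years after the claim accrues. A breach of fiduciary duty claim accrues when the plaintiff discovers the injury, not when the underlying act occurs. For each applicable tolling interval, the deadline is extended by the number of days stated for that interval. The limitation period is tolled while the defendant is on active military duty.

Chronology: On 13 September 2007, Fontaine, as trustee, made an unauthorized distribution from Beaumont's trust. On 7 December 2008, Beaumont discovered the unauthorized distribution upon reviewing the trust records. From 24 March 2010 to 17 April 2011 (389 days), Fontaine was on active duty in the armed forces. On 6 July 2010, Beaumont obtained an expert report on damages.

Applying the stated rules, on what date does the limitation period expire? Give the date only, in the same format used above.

31 December 2014

Accrual is tied to discovery, so the period began on 7 December 2008 rather than on 13 September 2007 when the act occurred.
Adding the 5 years base period to 7 December 2008 gives a deadline of 7 December 2013, before any tolling.
The period was tolled for 389 days by the defendant's active military service (24 March 2010 to 17 April 2011), pushing the deadline to 31 December 2014.
Nothing else in the chronology tolls or restarts the period.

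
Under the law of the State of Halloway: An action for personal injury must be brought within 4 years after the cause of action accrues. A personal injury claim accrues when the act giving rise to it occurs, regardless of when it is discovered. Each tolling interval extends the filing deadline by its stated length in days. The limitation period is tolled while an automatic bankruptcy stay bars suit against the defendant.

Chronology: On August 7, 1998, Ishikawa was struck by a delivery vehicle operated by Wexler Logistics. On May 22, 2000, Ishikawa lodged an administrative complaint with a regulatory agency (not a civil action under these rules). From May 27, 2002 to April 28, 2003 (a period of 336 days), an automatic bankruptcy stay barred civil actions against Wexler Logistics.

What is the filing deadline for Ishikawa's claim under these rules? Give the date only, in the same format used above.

The claim accrued on August 7, 1998, when the wrongful act occurred.
4 years from August 7, 1998 is August 7, 2002.
Because the automatic bankruptcy stay ran from May 27, 2002 to April 28, 2003, the deadline is extended by 336 days to July 9, 2003.
None of the other events listed affects the running of the period under the stated rules.

July 9, 2003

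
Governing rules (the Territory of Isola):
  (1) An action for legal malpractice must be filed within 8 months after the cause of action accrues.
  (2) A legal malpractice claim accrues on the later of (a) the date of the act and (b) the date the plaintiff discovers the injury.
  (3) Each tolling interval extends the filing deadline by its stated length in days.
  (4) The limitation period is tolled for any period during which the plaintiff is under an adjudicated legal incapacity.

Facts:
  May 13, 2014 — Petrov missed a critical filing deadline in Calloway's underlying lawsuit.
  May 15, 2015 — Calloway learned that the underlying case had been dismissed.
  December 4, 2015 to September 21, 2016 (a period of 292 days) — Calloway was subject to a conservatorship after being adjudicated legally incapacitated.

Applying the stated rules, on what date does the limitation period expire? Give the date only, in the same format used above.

November 2, 2016

Because discovery on May 15, 2015 post-dates the May 13, 2014 act, accrual under the later-of rule falls on May 15, 2015.
8 months from May 15, 2015 is January 15, 2016.
Because the plaintiff's legal incapacity ran from December 4, 2015 to September 21, 2016, the deadline is extended by 292 days to November 2, 2016.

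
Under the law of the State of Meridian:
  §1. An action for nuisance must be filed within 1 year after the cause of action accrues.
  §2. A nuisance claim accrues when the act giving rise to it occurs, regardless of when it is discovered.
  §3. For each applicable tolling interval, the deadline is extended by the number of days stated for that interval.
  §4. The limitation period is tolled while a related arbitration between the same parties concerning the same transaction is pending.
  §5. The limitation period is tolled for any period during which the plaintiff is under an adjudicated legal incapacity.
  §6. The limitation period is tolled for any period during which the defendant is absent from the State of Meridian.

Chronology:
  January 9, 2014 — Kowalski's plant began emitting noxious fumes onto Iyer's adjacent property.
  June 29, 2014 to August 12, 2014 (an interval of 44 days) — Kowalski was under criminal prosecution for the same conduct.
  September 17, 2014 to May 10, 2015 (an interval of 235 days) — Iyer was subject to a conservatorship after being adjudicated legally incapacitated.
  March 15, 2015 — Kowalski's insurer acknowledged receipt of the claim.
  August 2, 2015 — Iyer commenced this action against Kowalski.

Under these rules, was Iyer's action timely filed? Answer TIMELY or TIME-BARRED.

The limitation period began to run on January 9, 2014.
1 year from January 9, 2014 is January 9, 2015.
The plaintiff's legal incapacity from September 17, 2014 to May 10, 2015 tolled the period for 235 days, extending the deadline to September 1, 2015.
Although a criminal prosecution ran from June 29, 2014 to August 12, 2014, the stated rules do not make that a tolling event, so it is disregarded.
The other events in the timeline have no effect on the limitation period under the stated rules.
The August 2, 2015 filing precedes the September 1, 2015 deadline; the claim is timely.

TIMELY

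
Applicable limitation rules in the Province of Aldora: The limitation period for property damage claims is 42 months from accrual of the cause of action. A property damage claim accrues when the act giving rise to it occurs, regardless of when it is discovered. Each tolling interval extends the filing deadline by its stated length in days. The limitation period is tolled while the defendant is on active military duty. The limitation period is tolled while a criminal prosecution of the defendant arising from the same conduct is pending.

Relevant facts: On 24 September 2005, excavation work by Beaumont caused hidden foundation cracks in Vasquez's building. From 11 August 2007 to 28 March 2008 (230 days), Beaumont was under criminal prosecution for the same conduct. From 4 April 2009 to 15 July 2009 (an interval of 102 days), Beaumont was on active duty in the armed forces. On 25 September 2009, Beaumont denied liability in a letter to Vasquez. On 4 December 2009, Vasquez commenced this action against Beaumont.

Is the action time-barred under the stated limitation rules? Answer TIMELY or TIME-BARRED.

The claim accrued on 24 September 2005, when the wrongful act occurred.
Adding the 42 months base period to 24 September 2005 gives a deadline of 24 March 2009, before any tolling.
The pending criminal prosecution from 11 August 2007 to 28 March 2008 tolled the period for 230 days, extending the deadline to 9 November 2009.
The period was tolled for 102 days by the defendant's active military service (4 April 2009 to 15 July 2009), pushing the deadline to 19 February 2010.
The other events in the timeline have no effect on the limitation period under the stated rules.
Vasquez filed on 4 December 2009, before the 19 February 2010 deadline, so the action is timely.

TIMELY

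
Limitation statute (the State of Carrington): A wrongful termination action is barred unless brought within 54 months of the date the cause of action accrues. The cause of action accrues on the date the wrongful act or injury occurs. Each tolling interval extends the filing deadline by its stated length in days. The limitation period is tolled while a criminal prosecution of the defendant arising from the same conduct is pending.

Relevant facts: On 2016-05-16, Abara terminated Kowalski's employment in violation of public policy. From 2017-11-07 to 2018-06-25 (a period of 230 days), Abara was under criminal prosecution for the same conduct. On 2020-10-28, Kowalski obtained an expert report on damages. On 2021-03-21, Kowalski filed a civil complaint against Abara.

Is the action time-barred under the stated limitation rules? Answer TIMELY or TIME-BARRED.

The cause of action accrued on 2016-05-16, the date of the act.
54 months from 2016-05-16 is 2020-11-16.
The period was tolled for 230 days by the pending criminal prosecution (2017-11-07 to 2018-06-25), pushing the deadline to 2021-07-04.
The other events in the timeline have no effect on the limitation period under the stated rules.
Filing on 2021-03-21 beat the 2021-07-04 deadline — the action is timely.

TIMELY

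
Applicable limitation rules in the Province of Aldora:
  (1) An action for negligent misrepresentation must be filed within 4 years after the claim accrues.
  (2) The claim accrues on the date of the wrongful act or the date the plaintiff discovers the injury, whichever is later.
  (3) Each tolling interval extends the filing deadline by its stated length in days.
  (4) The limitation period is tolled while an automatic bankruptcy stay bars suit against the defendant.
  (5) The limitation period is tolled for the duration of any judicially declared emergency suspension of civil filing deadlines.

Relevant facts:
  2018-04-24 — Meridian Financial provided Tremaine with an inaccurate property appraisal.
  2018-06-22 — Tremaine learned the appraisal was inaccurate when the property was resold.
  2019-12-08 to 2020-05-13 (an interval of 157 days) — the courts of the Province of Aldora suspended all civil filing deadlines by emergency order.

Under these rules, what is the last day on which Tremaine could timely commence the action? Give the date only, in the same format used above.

Because discovery on 2018-06-22 post-dates the 2018-04-24 act, accrual under the later-of rule falls on 2018-06-22.
Adding the 4 years base period to 2018-06-22 gives a deadline of 2022-06-22, before any tolling.
The period was tolled for 157 days by the emergency suspension of filing deadlines (2019-12-08 to 2020-05-13), pushing the deadline to 2022-11-26.

2022-11-26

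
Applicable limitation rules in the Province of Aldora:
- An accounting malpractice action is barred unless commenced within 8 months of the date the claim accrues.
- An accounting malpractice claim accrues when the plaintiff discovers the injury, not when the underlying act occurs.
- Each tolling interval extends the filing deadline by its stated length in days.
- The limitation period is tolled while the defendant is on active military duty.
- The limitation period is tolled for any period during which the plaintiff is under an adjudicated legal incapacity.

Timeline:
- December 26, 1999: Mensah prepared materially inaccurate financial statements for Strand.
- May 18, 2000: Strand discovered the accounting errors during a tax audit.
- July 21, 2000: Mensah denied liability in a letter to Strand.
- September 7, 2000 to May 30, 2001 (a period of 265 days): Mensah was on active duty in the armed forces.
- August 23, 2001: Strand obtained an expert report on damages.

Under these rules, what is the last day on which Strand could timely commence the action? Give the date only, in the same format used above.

Accrual is tied to discovery, so the period began on May 18, 2000 rather than on December 26, 1999 when the act occurred.
8 months from May 18, 2000 is January 18, 2001.
The defendant's active military service from September 7, 2000 to May 30, 2001 tolled the period for 265 days, extending the deadline to October 10, 2001.
Nothing else in the chronology tolls or restarts the period.

October 10, 2001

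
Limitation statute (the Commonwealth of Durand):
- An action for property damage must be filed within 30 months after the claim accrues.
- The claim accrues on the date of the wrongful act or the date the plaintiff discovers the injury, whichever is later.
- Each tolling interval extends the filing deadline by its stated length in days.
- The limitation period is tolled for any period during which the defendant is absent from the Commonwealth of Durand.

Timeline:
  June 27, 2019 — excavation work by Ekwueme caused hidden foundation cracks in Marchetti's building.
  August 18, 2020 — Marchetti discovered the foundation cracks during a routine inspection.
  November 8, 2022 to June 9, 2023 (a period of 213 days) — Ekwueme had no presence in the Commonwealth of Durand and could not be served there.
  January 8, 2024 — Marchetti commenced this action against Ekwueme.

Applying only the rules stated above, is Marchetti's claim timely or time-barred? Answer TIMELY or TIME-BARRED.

TIME-BARRED

Because discovery on August 18, 2020 post-dates the June 27, 2019 act, accrual under the later-of rule falls on August 18, 2020.
Adding the 30 months base period to August 18, 2020 gives a deadline of February 18, 2023, before any tolling.
Because the defendant's absence from the jurisdiction ran from November 8, 2022 to June 9, 2023, the deadline is extended by 213 days to September 19, 2023.
Filing on January 8, 2024 missed the September 19, 2023 deadline — the action is time-barred.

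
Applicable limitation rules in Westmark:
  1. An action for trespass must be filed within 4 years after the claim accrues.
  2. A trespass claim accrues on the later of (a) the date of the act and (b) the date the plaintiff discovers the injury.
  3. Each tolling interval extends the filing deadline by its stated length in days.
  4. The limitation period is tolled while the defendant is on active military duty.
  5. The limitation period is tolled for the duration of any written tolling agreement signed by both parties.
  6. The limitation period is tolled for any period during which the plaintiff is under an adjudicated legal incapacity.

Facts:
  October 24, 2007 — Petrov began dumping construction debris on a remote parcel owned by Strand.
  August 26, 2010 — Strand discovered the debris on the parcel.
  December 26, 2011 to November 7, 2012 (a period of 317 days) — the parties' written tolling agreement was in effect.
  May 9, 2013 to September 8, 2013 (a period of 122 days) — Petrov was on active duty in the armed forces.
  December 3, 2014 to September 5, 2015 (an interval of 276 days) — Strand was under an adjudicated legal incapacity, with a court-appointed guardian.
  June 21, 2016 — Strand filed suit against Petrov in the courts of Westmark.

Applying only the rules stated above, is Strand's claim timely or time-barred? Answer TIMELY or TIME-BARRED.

The claim accrued on August 26, 2010 — the later of the October 24, 2007 act and the August 26, 2010 discovery.
Adding the 4 years base period to August 26, 2010 gives a deadline of August 26, 2014, before any tolling.
Because the written tolling agreement ran from December 26, 2011 to November 7, 2012, the deadline is extended by 317 days to July 9, 2015.
The defendant's active military service from May 9, 2013 to September 8, 2013 tolled the period for 122 days, extending the deadline to November 8, 2015.
The period was tolled for 276 days by the plaintiff's legal incapacity (December 3, 2014 to September 5, 2015), pushing the deadline to August 10, 2016.
Filing on June 21, 2016 beat the August 10, 2016 deadline — the action is timely.

TIMELY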